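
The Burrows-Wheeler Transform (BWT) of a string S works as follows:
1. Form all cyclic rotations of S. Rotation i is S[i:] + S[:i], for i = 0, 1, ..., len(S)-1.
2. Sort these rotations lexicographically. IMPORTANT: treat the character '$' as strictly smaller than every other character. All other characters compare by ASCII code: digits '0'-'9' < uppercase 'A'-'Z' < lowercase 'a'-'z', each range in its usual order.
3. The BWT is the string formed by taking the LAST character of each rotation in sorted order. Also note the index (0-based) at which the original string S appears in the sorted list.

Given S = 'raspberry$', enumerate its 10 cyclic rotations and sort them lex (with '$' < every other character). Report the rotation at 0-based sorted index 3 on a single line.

All 10 rotations (rotation i = S[i:]+S[:i]):
  rot[0] = raspberry$
  rot[1] = aspberry$r
  rot[2] = spberry$ra
  rot[3] = pberry$ras
  rot[4] = berry$rasp
  rot[5] = erry$raspb
  rot[6] = rry$raspbe
  rot[7] = ry$raspber
  rot[8] = y$raspberr
  rot[9] = $raspberry
Sorted (with $ < everything):
  sorted[0] = $raspberry
  sorted[1] = aspberry$r
  sorted[2] = berry$rasp
  sorted[3] = erry$raspb
  sorted[4] = pberry$ras
  sorted[5] = raspberry$
  sorted[6] = rry$raspbe
  sorted[7] = ry$raspber
  sorted[8] = spberry$ra
  sorted[9] = y$raspberr
sorted[3] = erry$raspb

Answer: erry$raspb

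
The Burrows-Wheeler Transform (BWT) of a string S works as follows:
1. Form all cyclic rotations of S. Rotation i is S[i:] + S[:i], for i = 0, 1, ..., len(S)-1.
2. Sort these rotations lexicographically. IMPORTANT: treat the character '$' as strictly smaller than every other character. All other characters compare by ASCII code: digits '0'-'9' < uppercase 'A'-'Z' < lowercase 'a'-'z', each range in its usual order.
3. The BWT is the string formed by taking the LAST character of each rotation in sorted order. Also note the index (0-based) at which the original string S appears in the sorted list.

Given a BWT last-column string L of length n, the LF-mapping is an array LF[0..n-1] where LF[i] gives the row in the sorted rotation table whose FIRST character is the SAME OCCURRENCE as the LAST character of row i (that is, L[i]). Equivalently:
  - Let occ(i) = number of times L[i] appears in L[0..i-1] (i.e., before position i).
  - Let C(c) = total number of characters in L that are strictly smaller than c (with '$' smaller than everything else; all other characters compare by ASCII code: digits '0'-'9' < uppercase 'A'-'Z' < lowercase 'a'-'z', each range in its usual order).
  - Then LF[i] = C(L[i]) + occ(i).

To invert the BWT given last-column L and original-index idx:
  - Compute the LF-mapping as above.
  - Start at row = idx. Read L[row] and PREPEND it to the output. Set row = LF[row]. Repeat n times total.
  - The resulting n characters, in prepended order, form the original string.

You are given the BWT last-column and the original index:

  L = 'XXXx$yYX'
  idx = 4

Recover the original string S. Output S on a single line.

Answer: XyYxXXX$

Derivation:
LF mapping: 1 2 3 6 0 7 5 4
Walk LF starting at row 4, prepending L[row]:
  step 1: row=4, L[4]='$', prepend. Next row=LF[4]=0
  step 2: row=0, L[0]='X', prepend. Next row=LF[0]=1
  step 3: row=1, L[1]='X', prepend. Next row=LF[1]=2
  step 4: row=2, L[2]='X', prepend. Next row=LF[2]=3
  step 5: row=3, L[3]='x', prepend. Next row=LF[3]=6
  step 6: row=6, L[6]='Y', prepend. Next row=LF[6]=5
  step 7: row=5, L[5]='y', prepend. Next row=LF[5]=7
  step 8: row=7, L[7]='X', prepend. Next row=LF[7]=4
Reversed output: XyYxXXX$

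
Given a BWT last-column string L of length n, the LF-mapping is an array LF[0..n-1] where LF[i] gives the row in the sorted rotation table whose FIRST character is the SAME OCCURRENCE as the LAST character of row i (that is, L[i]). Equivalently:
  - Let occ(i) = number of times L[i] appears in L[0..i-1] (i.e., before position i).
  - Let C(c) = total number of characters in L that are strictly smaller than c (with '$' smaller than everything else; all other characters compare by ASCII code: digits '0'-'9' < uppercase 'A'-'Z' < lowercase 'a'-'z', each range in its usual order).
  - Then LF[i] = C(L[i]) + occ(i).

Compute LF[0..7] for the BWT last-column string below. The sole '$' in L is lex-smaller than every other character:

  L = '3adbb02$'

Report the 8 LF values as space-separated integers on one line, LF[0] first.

Char counts: '$':1, '0':1, '2':1, '3':1, 'a':1, 'b':2, 'd':1
C (first-col start): C('$')=0, C('0')=1, C('2')=2, C('3')=3, C('a')=4, C('b')=5, C('d')=7
L[0]='3': occ=0, LF[0]=C('3')+0=3+0=3
L[1]='a': occ=0, LF[1]=C('a')+0=4+0=4
L[2]='d': occ=0, LF[2]=C('d')+0=7+0=7
L[3]='b': occ=0, LF[3]=C('b')+0=5+0=5
L[4]='b': occ=1, LF[4]=C('b')+1=5+1=6
L[5]='0': occ=0, LF[5]=C('0')+0=1+0=1
L[6]='2': occ=0, LF[6]=C('2')+0=2+0=2
L[7]='$': occ=0, LF[7]=C('$')+0=0+0=0

Answer: 3 4 7 5 6 1 2 0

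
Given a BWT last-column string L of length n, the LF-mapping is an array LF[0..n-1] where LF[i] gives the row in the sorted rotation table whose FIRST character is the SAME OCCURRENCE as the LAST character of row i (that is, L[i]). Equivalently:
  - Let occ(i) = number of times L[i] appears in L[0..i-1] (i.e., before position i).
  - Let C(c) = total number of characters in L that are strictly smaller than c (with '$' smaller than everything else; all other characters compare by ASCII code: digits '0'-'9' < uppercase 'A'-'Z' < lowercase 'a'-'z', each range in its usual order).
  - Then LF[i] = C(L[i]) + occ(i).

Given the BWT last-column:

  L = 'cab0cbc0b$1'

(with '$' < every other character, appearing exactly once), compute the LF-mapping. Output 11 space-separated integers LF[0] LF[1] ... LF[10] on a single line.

Char counts: '$':1, '0':2, '1':1, 'a':1, 'b':3, 'c':3
C (first-col start): C('$')=0, C('0')=1, C('1')=3, C('a')=4, C('b')=5, C('c')=8
L[0]='c': occ=0, LF[0]=C('c')+0=8+0=8
L[1]='a': occ=0, LF[1]=C('a')+0=4+0=4
L[2]='b': occ=0, LF[2]=C('b')+0=5+0=5
L[3]='0': occ=0, LF[3]=C('0')+0=1+0=1
L[4]='c': occ=1, LF[4]=C('c')+1=8+1=9
L[5]='b': occ=1, LF[5]=C('b')+1=5+1=6
L[6]='c': occ=2, LF[6]=C('c')+2=8+2=10
L[7]='0': occ=1, LF[7]=C('0')+1=1+1=2
L[8]='b': occ=2, LF[8]=C('b')+2=5+2=7
L[9]='$': occ=0, LF[9]=C('$')+0=0+0=0
L[10]='1': occ=0, LF[10]=C('1')+0=3+0=3

Answer: 8 4 5 1 9 6 10 2 7 0 3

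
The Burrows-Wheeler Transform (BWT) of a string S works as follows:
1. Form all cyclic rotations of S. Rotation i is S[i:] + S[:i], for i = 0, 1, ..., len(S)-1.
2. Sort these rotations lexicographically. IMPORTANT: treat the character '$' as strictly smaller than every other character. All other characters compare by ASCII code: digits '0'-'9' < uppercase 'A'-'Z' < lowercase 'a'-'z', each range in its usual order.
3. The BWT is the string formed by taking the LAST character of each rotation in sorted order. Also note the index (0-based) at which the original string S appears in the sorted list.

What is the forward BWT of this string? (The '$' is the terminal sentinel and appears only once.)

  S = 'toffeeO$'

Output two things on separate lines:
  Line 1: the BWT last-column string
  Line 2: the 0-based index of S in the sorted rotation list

Answer: Oeeffot$
7

Derivation:
All 8 rotations (rotation i = S[i:]+S[:i]):
  rot[0] = toffeeO$
  rot[1] = offeeO$t
  rot[2] = ffeeO$to
  rot[3] = feeO$tof
  rot[4] = eeO$toff
  rot[5] = eO$toffe
  rot[6] = O$toffee
  rot[7] = $toffeeO
Sorted (with $ < everything):
  sorted[0] = $toffeeO  (last char: 'O')
  sorted[1] = O$toffee  (last char: 'e')
  sorted[2] = eO$toffe  (last char: 'e')
  sorted[3] = eeO$toff  (last char: 'f')
  sorted[4] = feeO$tof  (last char: 'f')
  sorted[5] = ffeeO$to  (last char: 'o')
  sorted[6] = offeeO$t  (last char: 't')
  sorted[7] = toffeeO$  (last char: '$')
Last column: Oeeffot$
Original string S is at sorted index 7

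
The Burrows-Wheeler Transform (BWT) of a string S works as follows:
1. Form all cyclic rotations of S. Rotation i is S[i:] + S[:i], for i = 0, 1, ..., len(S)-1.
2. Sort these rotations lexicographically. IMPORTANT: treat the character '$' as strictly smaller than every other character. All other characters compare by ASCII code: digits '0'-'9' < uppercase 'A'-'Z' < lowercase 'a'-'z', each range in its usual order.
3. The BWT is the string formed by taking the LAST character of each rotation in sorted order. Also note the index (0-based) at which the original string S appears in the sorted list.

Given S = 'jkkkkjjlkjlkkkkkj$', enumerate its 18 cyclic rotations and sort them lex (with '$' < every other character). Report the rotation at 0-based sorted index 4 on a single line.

All 18 rotations (rotation i = S[i:]+S[:i]):
  rot[0] = jkkkkjjlkjlkkkkkj$
  rot[1] = kkkkjjlkjlkkkkkj$j
  rot[2] = kkkjjlkjlkkkkkj$jk
  rot[3] = kkjjlkjlkkkkkj$jkk
  rot[4] = kjjlkjlkkkkkj$jkkk
  rot[5] = jjlkjlkkkkkj$jkkkk
  rot[6] = jlkjlkkkkkj$jkkkkj
  rot[7] = lkjlkkkkkj$jkkkkjj
  rot[8] = kjlkkkkkj$jkkkkjjl
  rot[9] = jlkkkkkj$jkkkkjjlk
  rot[10] = lkkkkkj$jkkkkjjlkj
  rot[11] = kkkkkj$jkkkkjjlkjl
  rot[12] = kkkkj$jkkkkjjlkjlk
  rot[13] = kkkj$jkkkkjjlkjlkk
  rot[14] = kkj$jkkkkjjlkjlkkk
  rot[15] = kj$jkkkkjjlkjlkkkk
  rot[16] = j$jkkkkjjlkjlkkkkk
  rot[17] = $jkkkkjjlkjlkkkkkj
Sorted (with $ < everything):
  sorted[0] = $jkkkkjjlkjlkkkkkj
  sorted[1] = j$jkkkkjjlkjlkkkkk
  sorted[2] = jjlkjlkkkkkj$jkkkk
  sorted[3] = jkkkkjjlkjlkkkkkj$
  sorted[4] = jlkjlkkkkkj$jkkkkj
  sorted[5] = jlkkkkkj$jkkkkjjlk
  sorted[6] = kj$jkkkkjjlkjlkkkk
  sorted[7] = kjjlkjlkkkkkj$jkkk
  sorted[8] = kjlkkkkkj$jkkkkjjl
  sorted[9] = kkj$jkkkkjjlkjlkkk
  sorted[10] = kkjjlkjlkkkkkj$jkk
  sorted[11] = kkkj$jkkkkjjlkjlkk
  sorted[12] = kkkjjlkjlkkkkkj$jk
  sorted[13] = kkkkj$jkkkkjjlkjlk
  sorted[14] = kkkkjjlkjlkkkkkj$j
  sorted[15] = kkkkkj$jkkkkjjlkjl
  sorted[16] = lkjlkkkkkj$jkkkkjj
  sorted[17] = lkkkkkj$jkkkkjjlkj
sorted[4] = jlkjlkkkkkj$jkkkkj

Answer: jlkjlkkkkkj$jkkkkj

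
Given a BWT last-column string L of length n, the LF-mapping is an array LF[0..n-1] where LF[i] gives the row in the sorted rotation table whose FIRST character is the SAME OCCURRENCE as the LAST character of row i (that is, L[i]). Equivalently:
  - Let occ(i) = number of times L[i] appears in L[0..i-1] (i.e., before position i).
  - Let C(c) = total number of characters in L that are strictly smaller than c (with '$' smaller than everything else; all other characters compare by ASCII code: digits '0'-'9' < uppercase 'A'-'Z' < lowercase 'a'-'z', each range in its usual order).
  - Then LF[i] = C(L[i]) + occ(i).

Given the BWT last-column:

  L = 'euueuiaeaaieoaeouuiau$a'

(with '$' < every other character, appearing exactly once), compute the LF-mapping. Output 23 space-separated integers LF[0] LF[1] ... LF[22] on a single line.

Char counts: '$':1, 'a':6, 'e':5, 'i':3, 'o':2, 'u':6
C (first-col start): C('$')=0, C('a')=1, C('e')=7, C('i')=12, C('o')=15, C('u')=17
L[0]='e': occ=0, LF[0]=C('e')+0=7+0=7
L[1]='u': occ=0, LF[1]=C('u')+0=17+0=17
L[2]='u': occ=1, LF[2]=C('u')+1=17+1=18
L[3]='e': occ=1, LF[3]=C('e')+1=7+1=8
L[4]='u': occ=2, LF[4]=C('u')+2=17+2=19
L[5]='i': occ=0, LF[5]=C('i')+0=12+0=12
L[6]='a': occ=0, LF[6]=C('a')+0=1+0=1
L[7]='e': occ=2, LF[7]=C('e')+2=7+2=9
L[8]='a': occ=1, LF[8]=C('a')+1=1+1=2
L[9]='a': occ=2, LF[9]=C('a')+2=1+2=3
L[10]='i': occ=1, LF[10]=C('i')+1=12+1=13
L[11]='e': occ=3, LF[11]=C('e')+3=7+3=10
L[12]='o': occ=0, LF[12]=C('o')+0=15+0=15
L[13]='a': occ=3, LF[13]=C('a')+3=1+3=4
L[14]='e': occ=4, LF[14]=C('e')+4=7+4=11
L[15]='o': occ=1, LF[15]=C('o')+1=15+1=16
L[16]='u': occ=3, LF[16]=C('u')+3=17+3=20
L[17]='u': occ=4, LF[17]=C('u')+4=17+4=21
L[18]='i': occ=2, LF[18]=C('i')+2=12+2=14
L[19]='a': occ=4, LF[19]=C('a')+4=1+4=5
L[20]='u': occ=5, LF[20]=C('u')+5=17+5=22
L[21]='$': occ=0, LF[21]=C('$')+0=0+0=0
L[22]='a': occ=5, LF[22]=C('a')+5=1+5=6

Answer: 7 17 18 8 19 12 1 9 2 3 13 10 15 4 11 16 20 21 14 5 22 0 6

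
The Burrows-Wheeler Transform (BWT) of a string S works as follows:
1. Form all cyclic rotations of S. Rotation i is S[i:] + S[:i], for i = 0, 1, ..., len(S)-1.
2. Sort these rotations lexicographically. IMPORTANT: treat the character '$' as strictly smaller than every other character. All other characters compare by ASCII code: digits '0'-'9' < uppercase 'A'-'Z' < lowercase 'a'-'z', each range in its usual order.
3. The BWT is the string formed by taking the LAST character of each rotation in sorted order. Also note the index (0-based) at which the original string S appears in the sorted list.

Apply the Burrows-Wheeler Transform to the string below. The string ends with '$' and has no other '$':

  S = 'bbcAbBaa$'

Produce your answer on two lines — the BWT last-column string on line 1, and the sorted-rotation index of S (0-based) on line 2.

Answer: acbaBA$bb
6

Derivation:
All 9 rotations (rotation i = S[i:]+S[:i]):
  rot[0] = bbcAbBaa$
  rot[1] = bcAbBaa$b
  rot[2] = cAbBaa$bb
  rot[3] = AbBaa$bbc
  rot[4] = bBaa$bbcA
  rot[5] = Baa$bbcAb
  rot[6] = aa$bbcAbB
  rot[7] = a$bbcAbBa
  rot[8] = $bbcAbBaa
Sorted (with $ < everything):
  sorted[0] = $bbcAbBaa  (last char: 'a')
  sorted[1] = AbBaa$bbc  (last char: 'c')
  sorted[2] = Baa$bbcAb  (last char: 'b')
  sorted[3] = a$bbcAbBa  (last char: 'a')
  sorted[4] = aa$bbcAbB  (last char: 'B')
  sorted[5] = bBaa$bbcA  (last char: 'A')
  sorted[6] = bbcAbBaa$  (last char: '$')
  sorted[7] = bcAbBaa$b  (last char: 'b')
  sorted[8] = cAbBaa$bb  (last char: 'b')
Last column: acbaBA$bb
Original string S is at sorted index 6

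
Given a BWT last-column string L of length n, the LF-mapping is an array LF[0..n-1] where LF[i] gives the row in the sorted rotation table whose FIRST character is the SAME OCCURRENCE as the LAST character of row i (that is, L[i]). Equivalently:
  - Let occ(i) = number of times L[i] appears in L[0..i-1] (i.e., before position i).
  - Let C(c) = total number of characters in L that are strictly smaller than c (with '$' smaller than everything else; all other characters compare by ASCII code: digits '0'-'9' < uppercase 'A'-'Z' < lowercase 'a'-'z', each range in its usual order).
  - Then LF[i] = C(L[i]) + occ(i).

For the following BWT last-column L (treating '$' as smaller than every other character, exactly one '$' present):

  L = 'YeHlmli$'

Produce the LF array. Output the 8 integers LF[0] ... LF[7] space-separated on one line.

Answer: 2 3 1 5 7 6 4 0

Derivation:
Char counts: '$':1, 'H':1, 'Y':1, 'e':1, 'i':1, 'l':2, 'm':1
C (first-col start): C('$')=0, C('H')=1, C('Y')=2, C('e')=3, C('i')=4, C('l')=5, C('m')=7
L[0]='Y': occ=0, LF[0]=C('Y')+0=2+0=2
L[1]='e': occ=0, LF[1]=C('e')+0=3+0=3
L[2]='H': occ=0, LF[2]=C('H')+0=1+0=1
L[3]='l': occ=0, LF[3]=C('l')+0=5+0=5
L[4]='m': occ=0, LF[4]=C('m')+0=7+0=7
L[5]='l': occ=1, LF[5]=C('l')+1=5+1=6
L[6]='i': occ=0, LF[6]=C('i')+0=4+0=4
L[7]='$': occ=0, LF[7]=C('$')+0=0+0=0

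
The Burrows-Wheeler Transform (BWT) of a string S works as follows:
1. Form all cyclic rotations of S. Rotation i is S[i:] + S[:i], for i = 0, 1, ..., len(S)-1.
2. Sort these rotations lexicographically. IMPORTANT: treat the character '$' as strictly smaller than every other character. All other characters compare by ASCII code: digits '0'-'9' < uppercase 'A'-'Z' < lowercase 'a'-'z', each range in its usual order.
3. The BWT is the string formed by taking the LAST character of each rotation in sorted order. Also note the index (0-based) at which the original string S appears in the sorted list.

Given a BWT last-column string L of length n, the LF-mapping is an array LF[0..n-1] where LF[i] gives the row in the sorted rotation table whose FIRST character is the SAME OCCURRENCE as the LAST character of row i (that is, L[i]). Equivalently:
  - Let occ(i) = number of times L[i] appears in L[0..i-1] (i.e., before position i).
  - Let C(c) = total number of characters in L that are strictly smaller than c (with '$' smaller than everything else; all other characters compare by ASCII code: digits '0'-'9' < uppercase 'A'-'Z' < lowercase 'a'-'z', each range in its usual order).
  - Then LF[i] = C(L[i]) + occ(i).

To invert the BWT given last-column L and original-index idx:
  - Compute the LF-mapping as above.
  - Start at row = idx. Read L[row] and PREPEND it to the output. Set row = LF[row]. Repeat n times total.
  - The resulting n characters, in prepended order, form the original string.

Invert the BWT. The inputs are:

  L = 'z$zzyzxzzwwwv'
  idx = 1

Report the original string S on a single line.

Answer: vzzwzwzxywzz$

Derivation:
LF mapping: 7 0 8 9 6 10 5 11 12 2 3 4 1
Walk LF starting at row 1, prepending L[row]:
  step 1: row=1, L[1]='$', prepend. Next row=LF[1]=0
  step 2: row=0, L[0]='z', prepend. Next row=LF[0]=7
  step 3: row=7, L[7]='z', prepend. Next row=LF[7]=11
  step 4: row=11, L[11]='w', prepend. Next row=LF[11]=4
  step 5: row=4, L[4]='y', prepend. Next row=LF[4]=6
  step 6: row=6, L[6]='x', prepend. Next row=LF[6]=5
  step 7: row=5, L[5]='z', prepend. Next row=LF[5]=10
  step 8: row=10, L[10]='w', prepend. Next row=LF[10]=3
  step 9: row=3, L[3]='z', prepend. Next row=LF[3]=9
  step 10: row=9, L[9]='w', prepend. Next row=LF[9]=2
  step 11: row=2, L[2]='z', prepend. Next row=LF[2]=8
  step 12: row=8, L[8]='z', prepend. Next row=LF[8]=12
  step 13: row=12, L[12]='v', prepend. Next row=LF[12]=1
Reversed output: vzzwzwzxywzz$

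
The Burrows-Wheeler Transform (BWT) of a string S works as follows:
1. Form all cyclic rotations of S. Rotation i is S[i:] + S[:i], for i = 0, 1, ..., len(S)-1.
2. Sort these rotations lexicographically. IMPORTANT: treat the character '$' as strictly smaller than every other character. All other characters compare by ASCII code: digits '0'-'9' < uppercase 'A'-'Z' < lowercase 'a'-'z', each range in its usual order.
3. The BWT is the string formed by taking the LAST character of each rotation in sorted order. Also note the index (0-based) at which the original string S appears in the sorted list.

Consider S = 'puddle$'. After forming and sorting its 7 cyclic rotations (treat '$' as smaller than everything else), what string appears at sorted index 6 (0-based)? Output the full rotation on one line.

All 7 rotations (rotation i = S[i:]+S[:i]):
  rot[0] = puddle$
  rot[1] = uddle$p
  rot[2] = ddle$pu
  rot[3] = dle$pud
  rot[4] = le$pudd
  rot[5] = e$puddl
  rot[6] = $puddle
Sorted (with $ < everything):
  sorted[0] = $puddle
  sorted[1] = ddle$pu
  sorted[2] = dle$pud
  sorted[3] = e$puddl
  sorted[4] = le$pudd
  sorted[5] = puddle$
  sorted[6] = uddle$p
sorted[6] = uddle$p

Answer: uddle$p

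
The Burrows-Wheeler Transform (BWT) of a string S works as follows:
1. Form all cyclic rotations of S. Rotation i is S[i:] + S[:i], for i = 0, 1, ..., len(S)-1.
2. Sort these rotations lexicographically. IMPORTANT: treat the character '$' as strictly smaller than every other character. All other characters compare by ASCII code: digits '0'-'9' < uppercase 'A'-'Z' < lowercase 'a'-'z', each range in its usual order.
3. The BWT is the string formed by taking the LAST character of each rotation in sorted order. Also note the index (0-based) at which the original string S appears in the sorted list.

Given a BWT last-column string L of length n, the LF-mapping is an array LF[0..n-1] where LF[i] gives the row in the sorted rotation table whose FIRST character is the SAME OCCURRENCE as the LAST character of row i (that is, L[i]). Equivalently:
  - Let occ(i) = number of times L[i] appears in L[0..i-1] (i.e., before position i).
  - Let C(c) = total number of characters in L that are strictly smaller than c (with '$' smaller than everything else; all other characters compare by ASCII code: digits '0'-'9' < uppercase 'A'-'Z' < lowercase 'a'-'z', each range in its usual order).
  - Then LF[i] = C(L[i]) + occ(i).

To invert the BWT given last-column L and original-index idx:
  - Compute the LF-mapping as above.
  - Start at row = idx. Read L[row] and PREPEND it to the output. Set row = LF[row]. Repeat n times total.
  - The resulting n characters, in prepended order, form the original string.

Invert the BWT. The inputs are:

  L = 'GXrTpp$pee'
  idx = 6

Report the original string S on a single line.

LF mapping: 1 3 9 2 6 7 0 8 4 5
Walk LF starting at row 6, prepending L[row]:
  step 1: row=6, L[6]='$', prepend. Next row=LF[6]=0
  step 2: row=0, L[0]='G', prepend. Next row=LF[0]=1
  step 3: row=1, L[1]='X', prepend. Next row=LF[1]=3
  step 4: row=3, L[3]='T', prepend. Next row=LF[3]=2
  step 5: row=2, L[2]='r', prepend. Next row=LF[2]=9
  step 6: row=9, L[9]='e', prepend. Next row=LF[9]=5
  step 7: row=5, L[5]='p', prepend. Next row=LF[5]=7
  step 8: row=7, L[7]='p', prepend. Next row=LF[7]=8
  step 9: row=8, L[8]='e', prepend. Next row=LF[8]=4
  step 10: row=4, L[4]='p', prepend. Next row=LF[4]=6
Reversed output: pepperTXG$

Answer: pepperTXG$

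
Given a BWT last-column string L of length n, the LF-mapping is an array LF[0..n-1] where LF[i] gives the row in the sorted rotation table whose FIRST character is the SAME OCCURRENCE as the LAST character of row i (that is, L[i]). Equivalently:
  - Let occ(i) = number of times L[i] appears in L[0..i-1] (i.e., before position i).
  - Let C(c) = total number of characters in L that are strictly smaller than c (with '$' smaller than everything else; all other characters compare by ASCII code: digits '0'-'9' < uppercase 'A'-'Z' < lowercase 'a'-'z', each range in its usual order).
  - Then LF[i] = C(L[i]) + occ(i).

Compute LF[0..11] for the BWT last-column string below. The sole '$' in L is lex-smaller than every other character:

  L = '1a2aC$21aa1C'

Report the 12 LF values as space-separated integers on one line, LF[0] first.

Answer: 1 8 4 9 6 0 5 2 10 11 3 7

Derivation:
Char counts: '$':1, '1':3, '2':2, 'C':2, 'a':4
C (first-col start): C('$')=0, C('1')=1, C('2')=4, C('C')=6, C('a')=8
L[0]='1': occ=0, LF[0]=C('1')+0=1+0=1
L[1]='a': occ=0, LF[1]=C('a')+0=8+0=8
L[2]='2': occ=0, LF[2]=C('2')+0=4+0=4
L[3]='a': occ=1, LF[3]=C('a')+1=8+1=9
L[4]='C': occ=0, LF[4]=C('C')+0=6+0=6
L[5]='$': occ=0, LF[5]=C('$')+0=0+0=0
L[6]='2': occ=1, LF[6]=C('2')+1=4+1=5
L[7]='1': occ=1, LF[7]=C('1')+1=1+1=2
L[8]='a': occ=2, LF[8]=C('a')+2=8+2=10
L[9]='a': occ=3, LF[9]=C('a')+3=8+3=11
L[10]='1': occ=2, LF[10]=C('1')+2=1+2=3
L[11]='C': occ=1, LF[11]=C('C')+1=6+1=7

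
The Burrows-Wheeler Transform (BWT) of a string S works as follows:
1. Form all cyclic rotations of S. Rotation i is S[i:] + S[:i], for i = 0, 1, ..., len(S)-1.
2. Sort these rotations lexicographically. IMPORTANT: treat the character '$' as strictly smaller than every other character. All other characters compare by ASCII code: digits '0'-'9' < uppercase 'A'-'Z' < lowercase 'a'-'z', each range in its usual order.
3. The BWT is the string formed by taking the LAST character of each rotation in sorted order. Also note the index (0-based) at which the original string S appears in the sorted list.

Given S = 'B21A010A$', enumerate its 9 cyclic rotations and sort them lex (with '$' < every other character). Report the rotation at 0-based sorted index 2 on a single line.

All 9 rotations (rotation i = S[i:]+S[:i]):
  rot[0] = B21A010A$
  rot[1] = 21A010A$B
  rot[2] = 1A010A$B2
  rot[3] = A010A$B21
  rot[4] = 010A$B21A
  rot[5] = 10A$B21A0
  rot[6] = 0A$B21A01
  rot[7] = A$B21A010
  rot[8] = $B21A010A
Sorted (with $ < everything):
  sorted[0] = $B21A010A
  sorted[1] = 010A$B21A
  sorted[2] = 0A$B21A01
  sorted[3] = 10A$B21A0
  sorted[4] = 1A010A$B2
  sorted[5] = 21A010A$B
  sorted[6] = A$B21A010
  sorted[7] = A010A$B21
  sorted[8] = B21A010A$
sorted[2] = 0A$B21A01

Answer: 0A$B21A01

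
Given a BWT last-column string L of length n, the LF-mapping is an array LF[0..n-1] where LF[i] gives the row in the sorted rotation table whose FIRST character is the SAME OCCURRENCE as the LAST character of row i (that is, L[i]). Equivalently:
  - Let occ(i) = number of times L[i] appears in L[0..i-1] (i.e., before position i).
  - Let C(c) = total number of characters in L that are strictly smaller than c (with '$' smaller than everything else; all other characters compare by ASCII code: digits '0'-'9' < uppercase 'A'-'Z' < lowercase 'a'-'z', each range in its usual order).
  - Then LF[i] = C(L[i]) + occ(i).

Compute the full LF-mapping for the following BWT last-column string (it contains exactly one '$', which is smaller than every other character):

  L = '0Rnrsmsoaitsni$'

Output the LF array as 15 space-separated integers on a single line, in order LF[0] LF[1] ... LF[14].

Char counts: '$':1, '0':1, 'R':1, 'a':1, 'i':2, 'm':1, 'n':2, 'o':1, 'r':1, 's':3, 't':1
C (first-col start): C('$')=0, C('0')=1, C('R')=2, C('a')=3, C('i')=4, C('m')=6, C('n')=7, C('o')=9, C('r')=10, C('s')=11, C('t')=14
L[0]='0': occ=0, LF[0]=C('0')+0=1+0=1
L[1]='R': occ=0, LF[1]=C('R')+0=2+0=2
L[2]='n': occ=0, LF[2]=C('n')+0=7+0=7
L[3]='r': occ=0, LF[3]=C('r')+0=10+0=10
L[4]='s': occ=0, LF[4]=C('s')+0=11+0=11
L[5]='m': occ=0, LF[5]=C('m')+0=6+0=6
L[6]='s': occ=1, LF[6]=C('s')+1=11+1=12
L[7]='o': occ=0, LF[7]=C('o')+0=9+0=9
L[8]='a': occ=0, LF[8]=C('a')+0=3+0=3
L[9]='i': occ=0, LF[9]=C('i')+0=4+0=4
L[10]='t': occ=0, LF[10]=C('t')+0=14+0=14
L[11]='s': occ=2, LF[11]=C('s')+2=11+2=13
L[12]='n': occ=1, LF[12]=C('n')+1=7+1=8
L[13]='i': occ=1, LF[13]=C('i')+1=4+1=5
L[14]='$': occ=0, LF[14]=C('$')+0=0+0=0

Answer: 1 2 7 10 11 6 12 9 3 4 14 13 8 5 0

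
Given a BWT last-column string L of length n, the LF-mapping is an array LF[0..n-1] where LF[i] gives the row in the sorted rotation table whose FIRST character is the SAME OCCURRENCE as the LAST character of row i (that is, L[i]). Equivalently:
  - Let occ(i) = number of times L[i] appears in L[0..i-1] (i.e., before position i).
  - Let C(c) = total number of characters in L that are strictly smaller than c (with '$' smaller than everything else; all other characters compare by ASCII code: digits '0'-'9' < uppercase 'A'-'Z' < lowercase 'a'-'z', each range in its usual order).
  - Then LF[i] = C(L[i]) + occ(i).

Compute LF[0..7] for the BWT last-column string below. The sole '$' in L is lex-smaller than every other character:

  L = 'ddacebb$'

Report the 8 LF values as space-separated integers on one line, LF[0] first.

Answer: 5 6 1 4 7 2 3 0

Derivation:
Char counts: '$':1, 'a':1, 'b':2, 'c':1, 'd':2, 'e':1
C (first-col start): C('$')=0, C('a')=1, C('b')=2, C('c')=4, C('d')=5, C('e')=7
L[0]='d': occ=0, LF[0]=C('d')+0=5+0=5
L[1]='d': occ=1, LF[1]=C('d')+1=5+1=6
L[2]='a': occ=0, LF[2]=C('a')+0=1+0=1
L[3]='c': occ=0, LF[3]=C('c')+0=4+0=4
L[4]='e': occ=0, LF[4]=C('e')+0=7+0=7
L[5]='b': occ=0, LF[5]=C('b')+0=2+0=2
L[6]='b': occ=1, LF[6]=C('b')+1=2+1=3
L[7]='$': occ=0, LF[7]=C('$')+0=0+0=0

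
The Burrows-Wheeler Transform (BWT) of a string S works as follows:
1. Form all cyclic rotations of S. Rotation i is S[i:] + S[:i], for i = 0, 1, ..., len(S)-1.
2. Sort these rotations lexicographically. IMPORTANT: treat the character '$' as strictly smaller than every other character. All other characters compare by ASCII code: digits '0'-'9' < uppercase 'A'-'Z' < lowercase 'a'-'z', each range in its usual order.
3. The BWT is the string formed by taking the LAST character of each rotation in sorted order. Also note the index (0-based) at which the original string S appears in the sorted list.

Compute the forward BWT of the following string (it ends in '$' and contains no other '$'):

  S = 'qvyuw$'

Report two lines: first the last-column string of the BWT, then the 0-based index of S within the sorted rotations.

All 6 rotations (rotation i = S[i:]+S[:i]):
  rot[0] = qvyuw$
  rot[1] = vyuw$q
  rot[2] = yuw$qv
  rot[3] = uw$qvy
  rot[4] = w$qvyu
  rot[5] = $qvyuw
Sorted (with $ < everything):
  sorted[0] = $qvyuw  (last char: 'w')
  sorted[1] = qvyuw$  (last char: '$')
  sorted[2] = uw$qvy  (last char: 'y')
  sorted[3] = vyuw$q  (last char: 'q')
  sorted[4] = w$qvyu  (last char: 'u')
  sorted[5] = yuw$qv  (last char: 'v')
Last column: w$yquv
Original string S is at sorted index 1

Answer: w$yquv
1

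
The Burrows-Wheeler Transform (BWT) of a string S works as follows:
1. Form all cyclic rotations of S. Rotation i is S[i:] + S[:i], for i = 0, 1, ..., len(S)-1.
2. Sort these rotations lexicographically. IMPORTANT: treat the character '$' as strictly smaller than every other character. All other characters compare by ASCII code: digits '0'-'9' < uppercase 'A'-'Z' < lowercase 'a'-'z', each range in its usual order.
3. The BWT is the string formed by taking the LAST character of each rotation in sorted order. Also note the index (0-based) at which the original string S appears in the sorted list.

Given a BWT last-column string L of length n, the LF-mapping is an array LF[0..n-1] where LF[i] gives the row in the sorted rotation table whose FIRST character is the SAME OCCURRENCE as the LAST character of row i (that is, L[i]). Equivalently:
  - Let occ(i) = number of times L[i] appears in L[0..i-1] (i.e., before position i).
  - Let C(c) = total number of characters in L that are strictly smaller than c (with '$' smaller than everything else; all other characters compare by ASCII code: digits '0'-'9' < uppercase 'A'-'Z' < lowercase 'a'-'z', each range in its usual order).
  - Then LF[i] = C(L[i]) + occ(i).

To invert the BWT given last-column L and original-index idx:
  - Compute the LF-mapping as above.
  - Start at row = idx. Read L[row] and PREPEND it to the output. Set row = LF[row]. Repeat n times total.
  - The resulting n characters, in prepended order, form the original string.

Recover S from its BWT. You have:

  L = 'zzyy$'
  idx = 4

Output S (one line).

Answer: zyyz$

Derivation:
LF mapping: 3 4 1 2 0
Walk LF starting at row 4, prepending L[row]:
  step 1: row=4, L[4]='$', prepend. Next row=LF[4]=0
  step 2: row=0, L[0]='z', prepend. Next row=LF[0]=3
  step 3: row=3, L[3]='y', prepend. Next row=LF[3]=2
  step 4: row=2, L[2]='y', prepend. Next row=LF[2]=1
  step 5: row=1, L[1]='z', prepend. Next row=LF[1]=4
Reversed output: zyyz$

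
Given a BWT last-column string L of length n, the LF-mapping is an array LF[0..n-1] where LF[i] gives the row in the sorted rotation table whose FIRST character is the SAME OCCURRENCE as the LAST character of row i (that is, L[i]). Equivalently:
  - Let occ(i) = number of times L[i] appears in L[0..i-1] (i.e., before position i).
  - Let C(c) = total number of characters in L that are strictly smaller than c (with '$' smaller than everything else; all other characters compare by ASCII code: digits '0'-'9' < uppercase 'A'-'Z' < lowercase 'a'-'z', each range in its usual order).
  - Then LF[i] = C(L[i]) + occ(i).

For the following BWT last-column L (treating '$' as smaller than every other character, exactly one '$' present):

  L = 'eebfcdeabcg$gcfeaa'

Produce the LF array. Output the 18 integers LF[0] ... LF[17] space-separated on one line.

Char counts: '$':1, 'a':3, 'b':2, 'c':3, 'd':1, 'e':4, 'f':2, 'g':2
C (first-col start): C('$')=0, C('a')=1, C('b')=4, C('c')=6, C('d')=9, C('e')=10, C('f')=14, C('g')=16
L[0]='e': occ=0, LF[0]=C('e')+0=10+0=10
L[1]='e': occ=1, LF[1]=C('e')+1=10+1=11
L[2]='b': occ=0, LF[2]=C('b')+0=4+0=4
L[3]='f': occ=0, LF[3]=C('f')+0=14+0=14
L[4]='c': occ=0, LF[4]=C('c')+0=6+0=6
L[5]='d': occ=0, LF[5]=C('d')+0=9+0=9
L[6]='e': occ=2, LF[6]=C('e')+2=10+2=12
L[7]='a': occ=0, LF[7]=C('a')+0=1+0=1
L[8]='b': occ=1, LF[8]=C('b')+1=4+1=5
L[9]='c': occ=1, LF[9]=C('c')+1=6+1=7
L[10]='g': occ=0, LF[10]=C('g')+0=16+0=16
L[11]='$': occ=0, LF[11]=C('$')+0=0+0=0
L[12]='g': occ=1, LF[12]=C('g')+1=16+1=17
L[13]='c': occ=2, LF[13]=C('c')+2=6+2=8
L[14]='f': occ=1, LF[14]=C('f')+1=14+1=15
L[15]='e': occ=3, LF[15]=C('e')+3=10+3=13
L[16]='a': occ=1, LF[16]=C('a')+1=1+1=2
L[17]='a': occ=2, LF[17]=C('a')+2=1+2=3

Answer: 10 11 4 14 6 9 12 1 5 7 16 0 17 8 15 13 2 3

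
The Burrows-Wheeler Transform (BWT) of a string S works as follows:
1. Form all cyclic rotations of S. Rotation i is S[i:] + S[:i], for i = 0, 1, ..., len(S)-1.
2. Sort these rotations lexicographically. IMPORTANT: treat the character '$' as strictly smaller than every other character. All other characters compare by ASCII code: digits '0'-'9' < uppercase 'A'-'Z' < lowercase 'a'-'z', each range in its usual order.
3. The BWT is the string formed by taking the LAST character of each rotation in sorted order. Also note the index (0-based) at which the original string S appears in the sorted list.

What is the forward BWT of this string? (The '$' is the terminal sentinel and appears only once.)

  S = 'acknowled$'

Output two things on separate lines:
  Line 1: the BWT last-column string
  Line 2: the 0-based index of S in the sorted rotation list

All 10 rotations (rotation i = S[i:]+S[:i]):
  rot[0] = acknowled$
  rot[1] = cknowled$a
  rot[2] = knowled$ac
  rot[3] = nowled$ack
  rot[4] = owled$ackn
  rot[5] = wled$ackno
  rot[6] = led$acknow
  rot[7] = ed$acknowl
  rot[8] = d$acknowle
  rot[9] = $acknowled
Sorted (with $ < everything):
  sorted[0] = $acknowled  (last char: 'd')
  sorted[1] = acknowled$  (last char: '$')
  sorted[2] = cknowled$a  (last char: 'a')
  sorted[3] = d$acknowle  (last char: 'e')
  sorted[4] = ed$acknowl  (last char: 'l')
  sorted[5] = knowled$ac  (last char: 'c')
  sorted[6] = led$acknow  (last char: 'w')
  sorted[7] = nowled$ack  (last char: 'k')
  sorted[8] = owled$ackn  (last char: 'n')
  sorted[9] = wled$ackno  (last char: 'o')
Last column: d$aelcwkno
Original string S is at sorted index 1

Answer: d$aelcwkno
1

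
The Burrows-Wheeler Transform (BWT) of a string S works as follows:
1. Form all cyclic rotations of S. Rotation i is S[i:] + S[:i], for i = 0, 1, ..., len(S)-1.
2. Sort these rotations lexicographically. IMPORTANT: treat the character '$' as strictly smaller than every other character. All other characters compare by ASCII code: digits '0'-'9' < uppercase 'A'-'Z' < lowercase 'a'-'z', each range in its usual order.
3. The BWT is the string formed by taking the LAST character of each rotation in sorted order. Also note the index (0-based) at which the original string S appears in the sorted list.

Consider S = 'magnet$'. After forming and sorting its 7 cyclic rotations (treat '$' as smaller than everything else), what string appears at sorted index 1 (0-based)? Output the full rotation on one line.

All 7 rotations (rotation i = S[i:]+S[:i]):
  rot[0] = magnet$
  rot[1] = agnet$m
  rot[2] = gnet$ma
  rot[3] = net$mag
  rot[4] = et$magn
  rot[5] = t$magne
  rot[6] = $magnet
Sorted (with $ < everything):
  sorted[0] = $magnet
  sorted[1] = agnet$m
  sorted[2] = et$magn
  sorted[3] = gnet$ma
  sorted[4] = magnet$
  sorted[5] = net$mag
  sorted[6] = t$magne
sorted[1] = agnet$m

Answer: agnet$m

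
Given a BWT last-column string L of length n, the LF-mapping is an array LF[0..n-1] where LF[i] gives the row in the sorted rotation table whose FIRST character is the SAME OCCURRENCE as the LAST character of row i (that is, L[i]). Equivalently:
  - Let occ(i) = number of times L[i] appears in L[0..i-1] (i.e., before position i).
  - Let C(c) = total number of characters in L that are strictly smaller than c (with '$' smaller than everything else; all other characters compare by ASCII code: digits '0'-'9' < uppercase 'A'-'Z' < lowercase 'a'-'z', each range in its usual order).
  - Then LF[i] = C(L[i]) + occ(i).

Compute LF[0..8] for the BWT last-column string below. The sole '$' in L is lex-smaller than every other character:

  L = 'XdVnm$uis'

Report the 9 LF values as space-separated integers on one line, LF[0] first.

Char counts: '$':1, 'V':1, 'X':1, 'd':1, 'i':1, 'm':1, 'n':1, 's':1, 'u':1
C (first-col start): C('$')=0, C('V')=1, C('X')=2, C('d')=3, C('i')=4, C('m')=5, C('n')=6, C('s')=7, C('u')=8
L[0]='X': occ=0, LF[0]=C('X')+0=2+0=2
L[1]='d': occ=0, LF[1]=C('d')+0=3+0=3
L[2]='V': occ=0, LF[2]=C('V')+0=1+0=1
L[3]='n': occ=0, LF[3]=C('n')+0=6+0=6
L[4]='m': occ=0, LF[4]=C('m')+0=5+0=5
L[5]='$': occ=0, LF[5]=C('$')+0=0+0=0
L[6]='u': occ=0, LF[6]=C('u')+0=8+0=8
L[7]='i': occ=0, LF[7]=C('i')+0=4+0=4
L[8]='s': occ=0, LF[8]=C('s')+0=7+0=7

Answer: 2 3 1 6 5 0 8 4 7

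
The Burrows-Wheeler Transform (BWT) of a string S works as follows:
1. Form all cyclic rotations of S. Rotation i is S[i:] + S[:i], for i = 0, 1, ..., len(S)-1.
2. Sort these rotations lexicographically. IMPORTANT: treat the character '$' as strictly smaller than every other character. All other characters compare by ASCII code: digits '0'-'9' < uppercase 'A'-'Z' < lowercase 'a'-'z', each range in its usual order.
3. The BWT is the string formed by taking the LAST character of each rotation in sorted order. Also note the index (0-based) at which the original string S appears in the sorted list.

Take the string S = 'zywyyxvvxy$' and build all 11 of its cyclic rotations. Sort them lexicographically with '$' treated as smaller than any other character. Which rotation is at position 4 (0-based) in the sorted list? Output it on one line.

Answer: xvvxy$zywyy

Derivation:
All 11 rotations (rotation i = S[i:]+S[:i]):
  rot[0] = zywyyxvvxy$
  rot[1] = ywyyxvvxy$z
  rot[2] = wyyxvvxy$zy
  rot[3] = yyxvvxy$zyw
  rot[4] = yxvvxy$zywy
  rot[5] = xvvxy$zywyy
  rot[6] = vvxy$zywyyx
  rot[7] = vxy$zywyyxv
  rot[8] = xy$zywyyxvv
  rot[9] = y$zywyyxvvx
  rot[10] = $zywyyxvvxy
Sorted (with $ < everything):
  sorted[0] = $zywyyxvvxy
  sorted[1] = vvxy$zywyyx
  sorted[2] = vxy$zywyyxv
  sorted[3] = wyyxvvxy$zy
  sorted[4] = xvvxy$zywyy
  sorted[5] = xy$zywyyxvv
  sorted[6] = y$zywyyxvvx
  sorted[7] = ywyyxvvxy$z
  sorted[8] = yxvvxy$zywy
  sorted[9] = yyxvvxy$zyw
  sorted[10] = zywyyxvvxy$
sorted[4] = xvvxy$zywyy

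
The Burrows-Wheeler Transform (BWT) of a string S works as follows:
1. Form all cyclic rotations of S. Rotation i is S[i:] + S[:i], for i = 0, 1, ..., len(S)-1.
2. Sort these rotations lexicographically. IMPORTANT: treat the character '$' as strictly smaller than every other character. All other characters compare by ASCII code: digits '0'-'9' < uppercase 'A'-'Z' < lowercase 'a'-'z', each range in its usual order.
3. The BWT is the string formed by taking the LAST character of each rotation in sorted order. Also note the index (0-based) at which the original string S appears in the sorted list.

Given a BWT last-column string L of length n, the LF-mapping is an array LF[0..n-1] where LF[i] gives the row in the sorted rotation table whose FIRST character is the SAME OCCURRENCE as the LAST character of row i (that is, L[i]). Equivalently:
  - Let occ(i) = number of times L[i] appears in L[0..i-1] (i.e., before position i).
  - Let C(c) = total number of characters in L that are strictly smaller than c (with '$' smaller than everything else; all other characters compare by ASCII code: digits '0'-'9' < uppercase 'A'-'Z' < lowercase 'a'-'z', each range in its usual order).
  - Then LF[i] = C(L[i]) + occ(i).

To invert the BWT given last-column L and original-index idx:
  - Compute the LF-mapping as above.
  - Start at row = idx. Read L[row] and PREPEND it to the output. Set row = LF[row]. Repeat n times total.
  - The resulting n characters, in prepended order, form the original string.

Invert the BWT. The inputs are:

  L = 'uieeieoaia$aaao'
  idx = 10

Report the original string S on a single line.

LF mapping: 14 9 6 7 10 8 12 1 11 2 0 3 4 5 13
Walk LF starting at row 10, prepending L[row]:
  step 1: row=10, L[10]='$', prepend. Next row=LF[10]=0
  step 2: row=0, L[0]='u', prepend. Next row=LF[0]=14
  step 3: row=14, L[14]='o', prepend. Next row=LF[14]=13
  step 4: row=13, L[13]='a', prepend. Next row=LF[13]=5
  step 5: row=5, L[5]='e', prepend. Next row=LF[5]=8
  step 6: row=8, L[8]='i', prepend. Next row=LF[8]=11
  step 7: row=11, L[11]='a', prepend. Next row=LF[11]=3
  step 8: row=3, L[3]='e', prepend. Next row=LF[3]=7
  step 9: row=7, L[7]='a', prepend. Next row=LF[7]=1
  step 10: row=1, L[1]='i', prepend. Next row=LF[1]=9
  step 11: row=9, L[9]='a', prepend. Next row=LF[9]=2
  step 12: row=2, L[2]='e', prepend. Next row=LF[2]=6
  step 13: row=6, L[6]='o', prepend. Next row=LF[6]=12
  step 14: row=12, L[12]='a', prepend. Next row=LF[12]=4
  step 15: row=4, L[4]='i', prepend. Next row=LF[4]=10
Reversed output: iaoeaiaeaieaou$

Answer: iaoeaiaeaieaou$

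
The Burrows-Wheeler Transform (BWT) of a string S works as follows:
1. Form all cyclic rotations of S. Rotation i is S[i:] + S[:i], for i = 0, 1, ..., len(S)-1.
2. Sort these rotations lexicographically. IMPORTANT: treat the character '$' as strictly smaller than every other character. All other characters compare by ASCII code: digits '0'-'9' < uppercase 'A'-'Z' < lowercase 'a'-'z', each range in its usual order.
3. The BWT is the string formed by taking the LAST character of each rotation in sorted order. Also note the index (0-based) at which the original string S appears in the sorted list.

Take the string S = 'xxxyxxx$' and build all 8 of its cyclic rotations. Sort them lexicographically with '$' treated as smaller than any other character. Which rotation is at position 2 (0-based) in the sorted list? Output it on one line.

Answer: xx$xxxyx

Derivation:
All 8 rotations (rotation i = S[i:]+S[:i]):
  rot[0] = xxxyxxx$
  rot[1] = xxyxxx$x
  rot[2] = xyxxx$xx
  rot[3] = yxxx$xxx
  rot[4] = xxx$xxxy
  rot[5] = xx$xxxyx
  rot[6] = x$xxxyxx
  rot[7] = $xxxyxxx
Sorted (with $ < everything):
  sorted[0] = $xxxyxxx
  sorted[1] = x$xxxyxx
  sorted[2] = xx$xxxyx
  sorted[3] = xxx$xxxy
  sorted[4] = xxxyxxx$
  sorted[5] = xxyxxx$x
  sorted[6] = xyxxx$xx
  sorted[7] = yxxx$xxx
sorted[2] = xx$xxxyx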